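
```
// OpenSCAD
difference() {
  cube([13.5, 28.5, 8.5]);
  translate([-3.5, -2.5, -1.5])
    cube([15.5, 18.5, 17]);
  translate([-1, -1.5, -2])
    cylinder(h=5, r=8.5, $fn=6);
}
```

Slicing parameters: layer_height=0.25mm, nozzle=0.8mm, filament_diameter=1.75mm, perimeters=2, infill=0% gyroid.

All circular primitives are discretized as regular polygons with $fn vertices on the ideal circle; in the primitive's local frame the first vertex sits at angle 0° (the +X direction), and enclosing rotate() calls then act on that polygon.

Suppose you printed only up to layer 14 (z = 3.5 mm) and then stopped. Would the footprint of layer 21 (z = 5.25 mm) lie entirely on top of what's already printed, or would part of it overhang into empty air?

Compare the two slices. At z = 3.5: the cube (footprint 13.5×28.5) is included at this height (area 384.75 mm²); the cube at (-3.5, -2.5) is present — its section is the full 15.5×18.5 rectangle (area 286.75 mm²); the cylinder at (-1, -1.5) is absent (z outside [-2, 3]); After the difference (first − rest): starting from the 13.5×28.5 cube (384.75 mm²), the 15.5×18.5 cube at (-3.5, -2.5) partially overlaps it — only the 192.00 mm² overlap (of its 286.75 mm²) is removed, clipping the outline — area = 192.75 mm². At z = 5.25: the 13.5×28.5 cube contributes its full rectangle (area 384.75 mm²); the cube at (-3.5, -2.5) is present — its section is the full 15.5×18.5 rectangle (area 286.75 mm²); the cylinder at (-1, -1.5) is absent (z outside [-2, 3]); Subtracting the remaining from the first: starting from the 13.5×28.5 cube (384.75 mm²), the 15.5×18.5 cube at (-3.5, -2.5) partially overlaps it — only the 192.00 mm² overlap (of its 286.75 mm²) is removed, clipping the outline — area = 192.75 mm². Checking containment: the cross-section at z = 5.25 is a subset of the cross-section at z = 3.5.

entirely on top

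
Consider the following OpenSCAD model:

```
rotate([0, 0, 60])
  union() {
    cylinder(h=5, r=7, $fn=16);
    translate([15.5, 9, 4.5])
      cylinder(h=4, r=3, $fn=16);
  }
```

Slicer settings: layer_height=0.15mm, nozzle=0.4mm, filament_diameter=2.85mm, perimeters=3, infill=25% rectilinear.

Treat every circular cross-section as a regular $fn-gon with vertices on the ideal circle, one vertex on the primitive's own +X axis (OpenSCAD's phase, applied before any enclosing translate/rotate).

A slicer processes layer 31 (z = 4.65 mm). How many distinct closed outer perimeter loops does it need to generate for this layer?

2

At z = 4.65 mm: the cylinder: section is a regular 16-gon, circumradius r=7; the cylinder at (15.5, 9): section is a regular 16-gon, circumradius r=3; Taking the union: the 2 present regions are separate (no shared area or edge), so areas and boundary lengths simply add and each stays a separate island — 2 connected regions; (rotated 60° about Z; rotation is an isometry so areas/perimeters/island counts are preserved). The result has 2 disconnected regions.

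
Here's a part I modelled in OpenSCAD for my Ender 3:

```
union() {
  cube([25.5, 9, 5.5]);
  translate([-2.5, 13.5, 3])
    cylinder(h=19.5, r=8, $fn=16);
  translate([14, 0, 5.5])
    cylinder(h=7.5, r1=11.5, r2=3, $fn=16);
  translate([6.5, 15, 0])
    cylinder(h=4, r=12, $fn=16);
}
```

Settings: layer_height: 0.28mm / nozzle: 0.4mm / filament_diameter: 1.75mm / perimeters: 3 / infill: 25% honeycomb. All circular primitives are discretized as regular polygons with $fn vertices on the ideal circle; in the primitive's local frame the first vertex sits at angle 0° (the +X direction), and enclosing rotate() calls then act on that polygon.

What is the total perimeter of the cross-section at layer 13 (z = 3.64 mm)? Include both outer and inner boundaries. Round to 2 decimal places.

At z = 3.64 mm: the cube is present — its section is the full 25.5×9 rectangle (perimeter 69.00 mm); the cylinder at (-2.5, 13.5): section is a regular 16-gon, circumradius r=8 (perimeter = 2·16·8.000·sin(180°/16) = 49.94 mm); the cone at (14, 0) is absent (z outside [5.5, 13]); the r=12 cylinder at (6.5, 15) contributes a regular 16-gon of circumradius 12 (perimeter = 2·16·12.000·sin(180°/16) = 74.91 mm); Combining (union): the regions partially overlap (shared area 202.30 mm²), so the edge portions inside another operand are dropped and the merged outline is re-measured after clipping — boundary = 112.36 mm. Overall, the cross-section is a single solid region. Total boundary length (outer) = 112.36 mm.

112.36 mm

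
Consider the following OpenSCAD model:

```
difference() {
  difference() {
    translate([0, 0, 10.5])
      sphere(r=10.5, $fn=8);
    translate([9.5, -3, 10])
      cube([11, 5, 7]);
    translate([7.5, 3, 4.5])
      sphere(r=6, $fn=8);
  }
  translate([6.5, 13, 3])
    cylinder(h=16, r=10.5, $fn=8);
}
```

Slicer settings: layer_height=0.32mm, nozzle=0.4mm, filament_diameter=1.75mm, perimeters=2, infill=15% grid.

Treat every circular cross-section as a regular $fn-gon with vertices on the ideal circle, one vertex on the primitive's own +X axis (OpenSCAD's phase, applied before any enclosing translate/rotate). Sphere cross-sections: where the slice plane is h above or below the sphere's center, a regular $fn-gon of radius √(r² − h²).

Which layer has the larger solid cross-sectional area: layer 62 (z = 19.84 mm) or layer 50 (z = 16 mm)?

layer 50 (z = 16 mm)

Layer 62 (z = 19.84): the r=10.5 sphere contributes a regular 8-gon of circumradius √(10.5²−9.34²) = 4.797 (area = (8/2)·4.797²·sin(360°/8) = 65.09 mm²); the cube at (9.5, -3) is absent (z outside [10, 17]); the sphere at (7.5, 3) is not intersected at this z (|z−center|=15.340 > r=6); Subtracting the remaining from the first: none of the subtracted shapes is present at this height, so the r=10.5 sphere is unchanged — area = 65.09 mm²; the cylinder at (6.5, 13) does not reach this height (z outside [3, 19]); Taking the first minus the rest: none of the subtracted shapes is present at this height, so the result so far is unchanged — area = 65.09 mm². So its area = 65.09 mm². Layer 50 (z = 16): the r=10.5 sphere contributes a regular 8-gon of circumradius √(10.5²−5.5²) = 8.944 (area = (8/2)·8.944²·sin(360°/8) = 226.27 mm²); the cube at (9.5, -3) is present — its section is the full 11×5 rectangle (area 55.00 mm²); the sphere at (7.5, 3) is absent (|z−center|=11.500 > r=6); Subtracting the remaining from the first: starting from the r=10.5 sphere (226.27 mm²), the 11×5 cube at (9.5, -3) misses the remaining region (no effect) — area = 226.27 mm²; the r=10.5 cylinder at (6.5, 13) gives a regular 8-gon of circumradius 10.5 (constant along its height) (area = (8/2)·10.500²·sin(360°/8) = 311.83 mm²); Subtracting the remaining from the first: starting from that combined region (226.27 mm²), the r=10.5 cylinder at (6.5, 13) partially overlaps it — only the 31.09 mm² overlap (of its 311.83 mm²) is removed, clipping the outline — area = 195.18 mm². So its area = 195.18 mm². Layer 50 is larger (195.18 vs 65.09 mm²).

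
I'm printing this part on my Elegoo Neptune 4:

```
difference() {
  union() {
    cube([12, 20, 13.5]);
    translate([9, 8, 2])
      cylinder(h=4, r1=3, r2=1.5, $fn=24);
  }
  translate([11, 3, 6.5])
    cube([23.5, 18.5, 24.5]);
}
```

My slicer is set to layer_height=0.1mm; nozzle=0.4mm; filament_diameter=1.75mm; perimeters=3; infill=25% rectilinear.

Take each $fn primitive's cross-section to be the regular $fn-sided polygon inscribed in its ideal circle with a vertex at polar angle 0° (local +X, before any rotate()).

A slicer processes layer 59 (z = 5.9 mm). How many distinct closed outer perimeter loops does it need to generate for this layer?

At z = 5.9 mm: the 12×20 cube contributes its full rectangle; the cone at (9, 8) contributes a regular 24-gon of circumradius 1.537 (interpolated between r1=3 and r2=1.5 at t=0.975); Taking the union: the cone at (9, 8) lies entirely inside the 12×20 cube, so the union is just the 12×20 cube — 1 connected region; the cube at (11, 3) does not reach this height (z outside [6.5, 31]); After the difference (first − rest): none of the subtracted shapes is present at this height, so the result so far is unchanged — 1 connected region. The result has 1 disconnected region.

1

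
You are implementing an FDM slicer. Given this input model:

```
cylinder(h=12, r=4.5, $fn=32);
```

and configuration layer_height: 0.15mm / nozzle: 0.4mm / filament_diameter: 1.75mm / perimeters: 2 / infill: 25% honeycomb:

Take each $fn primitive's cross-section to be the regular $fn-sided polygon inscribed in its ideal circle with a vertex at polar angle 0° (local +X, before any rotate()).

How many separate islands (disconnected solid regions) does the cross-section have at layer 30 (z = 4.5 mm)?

At z = 4.5 mm: the r=4.5 cylinder contributes a regular 32-gon of circumradius 4.5. Overall, the cross-section is a single solid region. Island count = 1.

1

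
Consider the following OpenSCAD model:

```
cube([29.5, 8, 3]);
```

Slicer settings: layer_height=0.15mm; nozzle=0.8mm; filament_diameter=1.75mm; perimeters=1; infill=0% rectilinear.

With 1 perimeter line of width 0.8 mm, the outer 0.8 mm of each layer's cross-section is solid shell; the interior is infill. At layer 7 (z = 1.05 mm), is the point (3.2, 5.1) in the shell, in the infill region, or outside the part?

infill

At z = 1.05 mm: the cube (footprint 29.5×8) is included at this height. Overall, the cross-section is a single solid region. The nearest boundary edge runs (29.50, 8.00)→(0.00, 8.00); distance from the point to it = 2.90 mm. The point is inside the cross-section and 2.90 mm from the nearest boundary — more than the 0.8 mm shell width (1 × 0.8), so it's in the infill interior.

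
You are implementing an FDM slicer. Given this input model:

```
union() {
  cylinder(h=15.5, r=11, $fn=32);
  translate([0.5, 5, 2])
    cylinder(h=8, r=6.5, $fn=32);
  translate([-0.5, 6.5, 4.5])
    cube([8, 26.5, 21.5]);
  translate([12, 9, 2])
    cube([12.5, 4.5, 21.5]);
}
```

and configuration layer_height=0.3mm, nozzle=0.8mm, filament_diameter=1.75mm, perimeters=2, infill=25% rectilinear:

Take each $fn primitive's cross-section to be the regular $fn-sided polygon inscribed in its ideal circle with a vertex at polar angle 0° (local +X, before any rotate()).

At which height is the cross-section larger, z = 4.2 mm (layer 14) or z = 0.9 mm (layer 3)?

Layer 14 (z = 4.2): the r=11 cylinder gives a regular 32-gon of circumradius 11 (constant along its height) (area = (32/2)·11.000²·sin(360°/32) = 377.69 mm²); the cylinder at (0.5, 5): section is a regular 32-gon, circumradius r=6.5 (area = (32/2)·6.500²·sin(360°/32) = 131.88 mm²); the cube at (-0.5, 6.5) is absent (z outside [4.5, 26]); the 12.5×4.5 cube at (12, 9) contributes its full rectangle (area 56.25 mm²); Taking the union: the regions partially overlap — summed areas 565.83 mm² minus the doubly-counted overlap 129.09 mm² gives 436.74 mm² — area = 436.74 mm². So its area = 436.74 mm². Layer 3 (z = 0.9): the cylinder: section is a regular 32-gon, circumradius r=11 (area = (32/2)·11.000²·sin(360°/32) = 377.69 mm²); the cylinder at (0.5, 5) is absent (z outside [2, 10]); the cube at (-0.5, 6.5) does not reach this height (z outside [4.5, 26]); the cube at (12, 9) is absent (z outside [2, 23.5]); Taking the union: only the r=11 cylinder is present, so the union is just that shape — area = 377.69 mm². So its area = 377.69 mm². Layer 14 is larger (436.74 vs 377.69 mm²).

layer 14 (z = 4.2 mm)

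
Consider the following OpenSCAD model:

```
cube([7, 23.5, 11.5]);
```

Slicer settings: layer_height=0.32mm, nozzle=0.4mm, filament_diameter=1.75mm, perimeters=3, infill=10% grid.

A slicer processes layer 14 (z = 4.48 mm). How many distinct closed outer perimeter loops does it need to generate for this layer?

At z = 4.48 mm: the cube is present — its section is the full 7×23.5 rectangle. The result has 1 disconnected region.

1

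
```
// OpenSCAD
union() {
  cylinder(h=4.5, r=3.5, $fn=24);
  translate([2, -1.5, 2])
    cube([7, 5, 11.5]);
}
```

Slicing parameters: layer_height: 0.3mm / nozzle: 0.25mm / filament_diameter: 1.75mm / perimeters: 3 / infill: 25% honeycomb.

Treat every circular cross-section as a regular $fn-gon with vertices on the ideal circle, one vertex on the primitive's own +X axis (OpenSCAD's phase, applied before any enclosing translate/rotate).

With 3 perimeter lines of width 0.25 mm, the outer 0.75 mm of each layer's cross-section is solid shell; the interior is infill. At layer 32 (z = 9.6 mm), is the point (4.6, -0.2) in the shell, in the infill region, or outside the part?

infill

At z = 9.6 mm: the cylinder is not intersected at this z (z outside [0, 4.5]); the 7×5 cube at (2, -1.5) contributes its full rectangle; Taking the union: only the 7×5 cube at (2, -1.5) is present, so the union is just that shape — 1 connected region. Overall, the cross-section is a single solid region. The nearest boundary edge runs (2.00, -1.50)→(9.00, -1.50); distance from the point to it = 1.30 mm. The point is inside the cross-section and 1.30 mm from the nearest boundary — more than the 0.75 mm shell width (3 × 0.25), so it's in the infill interior.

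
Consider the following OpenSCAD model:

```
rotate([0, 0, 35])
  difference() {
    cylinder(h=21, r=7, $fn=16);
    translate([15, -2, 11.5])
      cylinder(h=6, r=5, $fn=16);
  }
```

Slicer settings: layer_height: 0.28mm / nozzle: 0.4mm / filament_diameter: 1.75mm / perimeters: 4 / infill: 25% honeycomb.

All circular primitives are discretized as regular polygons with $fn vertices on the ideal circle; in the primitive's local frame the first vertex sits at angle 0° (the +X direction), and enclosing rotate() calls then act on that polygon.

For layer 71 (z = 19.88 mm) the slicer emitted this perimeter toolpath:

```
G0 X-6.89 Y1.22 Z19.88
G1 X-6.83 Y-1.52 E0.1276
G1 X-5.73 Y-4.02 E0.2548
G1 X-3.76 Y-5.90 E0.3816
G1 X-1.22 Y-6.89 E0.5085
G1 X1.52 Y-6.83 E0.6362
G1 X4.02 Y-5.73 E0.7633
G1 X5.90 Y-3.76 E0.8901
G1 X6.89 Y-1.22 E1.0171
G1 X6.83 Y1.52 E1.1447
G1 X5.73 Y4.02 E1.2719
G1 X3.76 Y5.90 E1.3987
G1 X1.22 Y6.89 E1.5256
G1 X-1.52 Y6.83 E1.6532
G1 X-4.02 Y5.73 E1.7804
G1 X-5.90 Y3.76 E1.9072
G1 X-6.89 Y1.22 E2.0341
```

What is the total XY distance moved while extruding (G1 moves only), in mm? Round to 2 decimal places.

43.68 mm

Sum the Euclidean lengths of each G1 segment: total = 43.68 mm.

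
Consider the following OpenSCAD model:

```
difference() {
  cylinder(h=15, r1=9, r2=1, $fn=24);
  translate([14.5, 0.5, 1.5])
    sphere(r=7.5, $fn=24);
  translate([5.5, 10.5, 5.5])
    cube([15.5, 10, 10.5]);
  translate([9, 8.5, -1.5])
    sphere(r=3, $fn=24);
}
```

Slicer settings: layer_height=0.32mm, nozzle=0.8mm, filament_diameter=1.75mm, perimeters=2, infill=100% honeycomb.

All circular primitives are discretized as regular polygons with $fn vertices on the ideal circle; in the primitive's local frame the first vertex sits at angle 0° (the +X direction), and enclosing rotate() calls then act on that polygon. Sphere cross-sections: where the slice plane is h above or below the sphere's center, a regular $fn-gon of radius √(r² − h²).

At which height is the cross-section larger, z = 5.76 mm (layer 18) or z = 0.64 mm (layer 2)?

Layer 18 (z = 5.76): the cone (r1=9→r2=1) has section circumradius 5.928 here — a regular 24-gon (area = (24/2)·5.928²·sin(360°/24) = 109.14 mm²); the sphere at (14.5, 0.5): section is a regular 24-gon, circumradius = √(r²−h²) = √(7.5²−4.26²) = 6.173 (area = (24/2)·6.173²·sin(360°/24) = 118.34 mm²); the 15.5×10 cube at (5.5, 10.5) contributes its full rectangle (area 155.00 mm²); the sphere at (9, 8.5) is absent (|z−center|=7.260 > r=3); After the difference (first − rest): starting from the cone (109.14 mm²), the r=7.5 sphere at (14.5, 0.5) misses the remaining region (no effect); the 15.5×10 cube at (5.5, 10.5) misses the remaining region (no effect) — area = 109.14 mm². So its area = 109.14 mm². Layer 2 (z = 0.64): the cone (r1=9→r2=1) has section circumradius 8.659 here — a regular 24-gon (area = (24/2)·8.659²·sin(360°/24) = 232.85 mm²); the sphere at (14.5, 0.5): section is a regular 24-gon, circumradius = √(r²−h²) = √(7.5²−0.86²) = 7.451 (area = (24/2)·7.451²·sin(360°/24) = 172.41 mm²); the cube at (5.5, 10.5) is not intersected at this z (z outside [5.5, 16]); the r=3 sphere at (9, 8.5) contributes a regular 24-gon of circumradius √(3²−2.14²) = 2.102 (area = (24/2)·2.102²·sin(360°/24) = 13.73 mm²); Taking the first minus the rest: starting from the cone (232.85 mm²), the r=7.5 sphere at (14.5, 0.5) partially overlaps it — only the 6.86 mm² overlap (of its 172.41 mm²) is removed, clipping the outline; the r=3 sphere at (9, 8.5) misses the remaining region (no effect) — area = 226.00 mm². So its area = 226.00 mm². Layer 2 is larger (226.00 vs 109.14 mm²).

layer 2 (z = 0.64 mm)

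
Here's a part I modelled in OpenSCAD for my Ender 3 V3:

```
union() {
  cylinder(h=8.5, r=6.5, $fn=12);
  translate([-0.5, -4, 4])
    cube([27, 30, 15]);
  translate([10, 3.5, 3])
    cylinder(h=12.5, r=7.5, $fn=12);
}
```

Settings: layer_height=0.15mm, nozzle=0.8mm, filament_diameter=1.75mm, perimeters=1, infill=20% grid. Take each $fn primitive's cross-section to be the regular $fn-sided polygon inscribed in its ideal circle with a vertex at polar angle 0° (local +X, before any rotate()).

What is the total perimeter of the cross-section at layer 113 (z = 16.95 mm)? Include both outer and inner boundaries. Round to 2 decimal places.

114.00 mm

At z = 16.95 mm: the cylinder does not reach this height (z outside [0, 8.5]); the cube at (-0.5, -4) is present — its section is the full 27×30 rectangle (perimeter 114.00 mm); the cylinder at (10, 3.5) is not intersected at this z (z outside [3, 15.5]); Combining (union): only the 27×30 cube at (-0.5, -4) is present, so the union is just that shape — boundary = 114.00 mm. Overall, the cross-section is a single solid region. Total boundary length (outer) = 114.00 mm.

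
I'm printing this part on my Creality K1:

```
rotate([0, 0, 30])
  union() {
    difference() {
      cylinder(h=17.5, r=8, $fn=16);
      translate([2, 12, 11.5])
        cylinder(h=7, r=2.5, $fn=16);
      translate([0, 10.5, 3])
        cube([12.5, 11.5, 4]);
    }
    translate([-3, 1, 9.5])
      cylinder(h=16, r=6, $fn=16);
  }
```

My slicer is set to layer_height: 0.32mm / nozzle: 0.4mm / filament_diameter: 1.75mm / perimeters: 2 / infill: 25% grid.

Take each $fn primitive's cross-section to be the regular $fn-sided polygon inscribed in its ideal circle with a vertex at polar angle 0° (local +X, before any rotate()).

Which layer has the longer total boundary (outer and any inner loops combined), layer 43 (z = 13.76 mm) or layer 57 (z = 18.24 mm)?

Layer 43 (z = 13.76): the r=8 cylinder contributes a regular 16-gon of circumradius 8 (perimeter = 2·16·8.000·sin(180°/16) = 49.94 mm); the r=2.5 cylinder at (2, 12) gives a regular 16-gon of circumradius 2.5 (constant along its height) (perimeter = 2·16·2.500·sin(180°/16) = 15.61 mm); the cube at (0, 10.5) is absent (z outside [3, 7]); Subtracting the remaining from the first: starting from the r=8 cylinder, the r=2.5 cylinder at (2, 12) misses the remaining region (no effect) — boundary = 49.94 mm; the r=6 cylinder at (-3, 1) contributes a regular 16-gon of circumradius 6 (perimeter = 2·16·6.000·sin(180°/16) = 37.46 mm); Taking the union: the regions partially overlap (shared area 100.72 mm²), so the edge portions inside another operand are dropped and the merged outline is re-measured after clipping — boundary = 51.37 mm; (rotated 30° about Z; rotation is an isometry so areas/perimeters/island counts are preserved). So its perimeter = 51.37 mm. Layer 57 (z = 18.24): the cylinder is not intersected at this z (z outside [0, 17.5]); the r=2.5 cylinder at (2, 12) contributes a regular 16-gon of circumradius 2.5 (perimeter = 2·16·2.500·sin(180°/16) = 15.61 mm); the cube at (0, 10.5) does not reach this height (z outside [3, 7]); Taking the first minus the rest: the first operand is absent here, so nothing remains; the cylinder at (-3, 1): section is a regular 16-gon, circumradius r=6 (perimeter = 2·16·6.000·sin(180°/16) = 37.46 mm); Merging all regions: only the r=6 cylinder at (-3, 1) is present, so the union is just that shape — boundary = 37.46 mm; (whole slice rotated 30° about Z — lengths, areas and connectivity unchanged). So its perimeter = 37.46 mm. Layer 43 is larger (51.37 vs 37.46 mm).

layer 43 (z = 13.76 mm)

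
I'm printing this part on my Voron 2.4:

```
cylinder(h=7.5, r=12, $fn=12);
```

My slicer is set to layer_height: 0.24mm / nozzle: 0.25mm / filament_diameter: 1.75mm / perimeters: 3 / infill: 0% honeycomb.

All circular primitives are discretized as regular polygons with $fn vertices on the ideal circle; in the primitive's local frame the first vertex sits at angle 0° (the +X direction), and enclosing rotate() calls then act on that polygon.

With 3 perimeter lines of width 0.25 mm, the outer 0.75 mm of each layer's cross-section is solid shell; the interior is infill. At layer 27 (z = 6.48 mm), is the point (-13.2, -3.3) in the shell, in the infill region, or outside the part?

outside

At z = 6.48 mm: the cylinder: section is a regular 12-gon, circumradius r=12. Overall, the cross-section is a single solid region. The nearest boundary edge runs (-12.00, 0.00)→(-10.39, -6.00); distance from the point to it = 2.01 mm. The point is not inside any of the regions above, so it lies outside the cross-section (2.01 mm from the nearest boundary).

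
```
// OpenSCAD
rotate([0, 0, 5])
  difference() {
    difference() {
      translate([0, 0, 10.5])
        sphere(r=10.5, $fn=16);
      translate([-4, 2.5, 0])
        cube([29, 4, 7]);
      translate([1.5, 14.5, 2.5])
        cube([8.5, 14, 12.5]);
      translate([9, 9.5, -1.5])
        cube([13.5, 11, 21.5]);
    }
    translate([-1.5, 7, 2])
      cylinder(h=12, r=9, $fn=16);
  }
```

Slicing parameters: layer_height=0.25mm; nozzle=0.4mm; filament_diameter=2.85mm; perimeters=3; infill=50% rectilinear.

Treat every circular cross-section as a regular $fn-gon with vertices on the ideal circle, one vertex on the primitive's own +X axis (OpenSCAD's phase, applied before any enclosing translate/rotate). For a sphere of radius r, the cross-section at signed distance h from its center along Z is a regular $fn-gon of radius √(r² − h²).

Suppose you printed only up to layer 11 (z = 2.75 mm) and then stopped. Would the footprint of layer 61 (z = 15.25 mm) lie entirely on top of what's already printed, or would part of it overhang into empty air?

Compare the two slices. At z = 2.75: the sphere: section is a regular 16-gon, circumradius = √(r²−h²) = √(10.5²−7.75²) = 7.084 (area = (16/2)·7.084²·sin(360°/16) = 153.65 mm²); the cube at (-4, 2.5) is present — its section is the full 29×4 rectangle (area 116.00 mm²); the 8.5×14 cube at (1.5, 14.5) contributes its full rectangle (area 119.00 mm²); the cube at (9, 9.5) is present — its section is the full 13.5×11 rectangle (area 148.50 mm²); Subtracting the remaining from the first: starting from the r=10.5 sphere (153.65 mm²), the 29×4 cube at (-4, 2.5) partially overlaps it — only the 35.97 mm² overlap (of its 116.00 mm²) is removed, clipping the outline; the 8.5×14 cube at (1.5, 14.5) misses the remaining region (no effect); the 13.5×11 cube at (9, 9.5) misses the remaining region (no effect) — area = 117.68 mm²; the r=9 cylinder at (-1.5, 7) contributes a regular 16-gon of circumradius 9 (area = (16/2)·9.000²·sin(360°/16) = 247.98 mm²); Taking the first minus the rest: starting from the result so far (117.68 mm²), the r=9 cylinder at (-1.5, 7) partially overlaps it — only the 50.78 mm² overlap (of its 247.98 mm²) is removed, clipping the outline — area = 66.90 mm²; (whole slice rotated 5° about Z — lengths, areas and connectivity unchanged). At z = 15.25: the sphere: section is a regular 16-gon, circumradius = √(r²−h²) = √(10.5²−4.75²) = 9.364 (area = (16/2)·9.364²·sin(360°/16) = 268.45 mm²); the cube at (-4, 2.5) is absent (z outside [0, 7]); the cube at (1.5, 14.5) is not intersected at this z (z outside [2.5, 15]); the cube at (9, 9.5) (footprint 13.5×11) is included at this height (area 148.50 mm²); Taking the first minus the rest: starting from the r=10.5 sphere (268.45 mm²), the 13.5×11 cube at (9, 9.5) misses the remaining region (no effect) — area = 268.45 mm²; the cylinder at (-1.5, 7) is not intersected at this z (z outside [2, 14]); Taking the first minus the rest: none of the subtracted shapes is present at this height, so that combined region is unchanged — area = 268.45 mm²; (rotated 5° about Z; rotation is an isometry so areas/perimeters/island counts are preserved). Checking containment: at z = 15.25 the cross-section extends beyond the z = 2.75 cross-section by about 201.55 mm².

part overhangs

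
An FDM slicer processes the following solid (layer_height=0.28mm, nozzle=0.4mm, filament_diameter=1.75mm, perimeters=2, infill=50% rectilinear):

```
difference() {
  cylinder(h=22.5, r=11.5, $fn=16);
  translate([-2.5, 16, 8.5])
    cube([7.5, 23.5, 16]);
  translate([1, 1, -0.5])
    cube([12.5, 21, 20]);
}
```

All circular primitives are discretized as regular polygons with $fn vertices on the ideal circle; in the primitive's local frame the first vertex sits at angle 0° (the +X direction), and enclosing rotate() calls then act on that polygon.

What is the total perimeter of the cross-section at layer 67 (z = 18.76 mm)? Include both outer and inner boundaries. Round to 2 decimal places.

76.49 mm

At z = 18.76 mm: the r=11.5 cylinder gives a regular 16-gon of circumradius 11.5 (constant along its height) (perimeter = 2·16·11.500·sin(180°/16) = 71.79 mm); the cube at (-2.5, 16) (footprint 7.5×23.5) is included at this height (perimeter 62.00 mm); the cube at (1, 1) (footprint 12.5×21) is included at this height (perimeter 67.00 mm); Subtracting the remaining from the first: starting from the r=11.5 cylinder, the 7.5×23.5 cube at (-2.5, 16) misses the remaining region (no effect); the 12.5×21 cube at (1, 1) partially overlaps it — only the 79.42 mm² overlap (of its 262.50 mm²) is removed, clipping the outline — boundary = 76.49 mm. Overall, the cross-section is a single solid region. Total boundary length (outer) = 76.49 mm.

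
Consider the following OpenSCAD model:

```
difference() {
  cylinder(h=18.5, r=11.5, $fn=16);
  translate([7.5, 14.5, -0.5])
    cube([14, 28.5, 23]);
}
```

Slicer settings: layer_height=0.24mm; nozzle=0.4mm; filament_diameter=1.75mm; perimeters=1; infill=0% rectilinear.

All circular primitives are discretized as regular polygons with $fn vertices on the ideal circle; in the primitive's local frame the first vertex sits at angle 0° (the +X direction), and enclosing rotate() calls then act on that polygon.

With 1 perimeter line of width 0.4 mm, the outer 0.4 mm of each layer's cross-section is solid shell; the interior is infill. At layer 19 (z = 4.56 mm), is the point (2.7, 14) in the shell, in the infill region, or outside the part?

At z = 4.56 mm: the r=11.5 cylinder gives a regular 16-gon of circumradius 11.5 (constant along its height); the cube at (7.5, 14.5) is present — its section is the full 14×28.5 rectangle; Taking the first minus the rest: starting from the r=11.5 cylinder, the 14×28.5 cube at (7.5, 14.5) misses the remaining region (no effect) — 1 connected region. Overall, the cross-section is a single solid region. The nearest boundary edge runs (0.00, 11.50)→(4.40, 10.62); distance from the point to it = 2.98 mm. The point is not inside any of the regions above, so it lies outside the cross-section (2.98 mm from the nearest boundary).

outside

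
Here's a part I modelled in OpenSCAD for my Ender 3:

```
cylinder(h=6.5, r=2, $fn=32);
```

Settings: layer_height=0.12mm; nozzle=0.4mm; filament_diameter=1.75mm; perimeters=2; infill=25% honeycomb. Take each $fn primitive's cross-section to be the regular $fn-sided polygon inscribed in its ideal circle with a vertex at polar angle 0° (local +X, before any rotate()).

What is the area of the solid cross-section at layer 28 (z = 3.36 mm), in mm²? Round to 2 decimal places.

At z = 3.36 mm: the r=2 cylinder gives a regular 32-gon of circumradius 2 (constant along its height) (area = (32/2)·2.000²·sin(360°/32) = 12.49 mm²). Overall, the cross-section is a single solid region. Net area = 12.49 mm².

12.49 mm²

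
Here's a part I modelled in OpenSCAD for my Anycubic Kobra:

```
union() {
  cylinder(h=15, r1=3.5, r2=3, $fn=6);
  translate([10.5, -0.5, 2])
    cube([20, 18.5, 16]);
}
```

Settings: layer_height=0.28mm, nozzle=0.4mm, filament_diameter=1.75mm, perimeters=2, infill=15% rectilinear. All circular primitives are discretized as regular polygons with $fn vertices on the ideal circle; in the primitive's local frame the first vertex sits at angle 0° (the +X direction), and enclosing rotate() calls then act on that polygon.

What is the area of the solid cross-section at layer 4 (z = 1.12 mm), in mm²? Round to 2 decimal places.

At z = 1.12 mm: the cone: at t=0.075 of its height the radius interpolates to r₁+(r₂−r₁)t = 3.463, giving a regular 6-gon of that circumradius (area = (6/2)·3.463²·sin(360°/6) = 31.15 mm²); the cube at (10.5, -0.5) is absent (z outside [2, 18]); Combining (union): only the cone is present, so the union is just that shape — area = 31.15 mm². Overall, the cross-section is a single solid region. Net area = 31.15 mm².

31.15 mm²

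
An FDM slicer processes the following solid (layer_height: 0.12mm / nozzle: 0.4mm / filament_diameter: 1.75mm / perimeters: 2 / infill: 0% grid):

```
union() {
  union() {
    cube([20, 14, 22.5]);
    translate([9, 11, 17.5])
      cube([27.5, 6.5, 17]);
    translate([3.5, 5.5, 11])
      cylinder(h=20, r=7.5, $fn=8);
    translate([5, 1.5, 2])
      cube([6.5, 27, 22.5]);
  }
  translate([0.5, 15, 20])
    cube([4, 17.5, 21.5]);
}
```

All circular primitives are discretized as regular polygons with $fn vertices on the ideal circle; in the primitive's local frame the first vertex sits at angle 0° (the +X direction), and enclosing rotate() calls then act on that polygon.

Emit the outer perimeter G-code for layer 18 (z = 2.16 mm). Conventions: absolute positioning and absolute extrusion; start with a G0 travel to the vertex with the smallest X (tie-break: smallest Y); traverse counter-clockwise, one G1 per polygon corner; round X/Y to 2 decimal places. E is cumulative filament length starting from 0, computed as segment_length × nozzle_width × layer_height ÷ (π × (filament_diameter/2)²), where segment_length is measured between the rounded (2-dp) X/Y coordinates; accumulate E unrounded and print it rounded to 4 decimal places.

At z = 2.16 mm: the cube (footprint 20×14) is included at this height; the cube at (9, 11) is absent (z outside [17.5, 34.5]); the cylinder at (3.5, 5.5) does not reach this height (z outside [11, 31]); the 6.5×27 cube at (5, 1.5) contributes its full rectangle; Taking the union: the regions partially overlap (shared area 81.25 mm²), so overlapping operands fuse into one piece — 1 connected region; the cube at (0.5, 15) does not reach this height (z outside [20, 41.5]); Combining (union): only the result so far is present, so the union is just that shape — 1 connected region. The outline is a single polygon with 8 vertices. Extrusion per mm of travel: 0.4 × 0.12 / (π × 0.875²) = 0.019956. Accumulating E over each segment gives final E = 1.9357.

G0 X0.00 Y0.00 Z2.16
G1 X20.00 Y0.00 E0.3991
G1 X20.00 Y14.00 E0.6785
G1 X11.50 Y14.00 E0.8481
G1 X11.50 Y28.50 E1.1375
G1 X5.00 Y28.50 E1.2672
G1 X5.00 Y14.00 E1.5566
G1 X0.00 Y14.00 E1.6564
G1 X0.00 Y0.00 E1.9357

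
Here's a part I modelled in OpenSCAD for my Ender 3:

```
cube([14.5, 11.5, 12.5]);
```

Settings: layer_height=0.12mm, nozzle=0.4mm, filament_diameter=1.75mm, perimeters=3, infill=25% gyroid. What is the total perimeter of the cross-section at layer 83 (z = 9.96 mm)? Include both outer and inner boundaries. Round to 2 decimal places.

At z = 9.96 mm: the cube is present — its section is the full 14.5×11.5 rectangle (perimeter 52.00 mm). Overall, the cross-section is a single solid region. Total boundary length (outer) = 52.00 mm.

52.00 mm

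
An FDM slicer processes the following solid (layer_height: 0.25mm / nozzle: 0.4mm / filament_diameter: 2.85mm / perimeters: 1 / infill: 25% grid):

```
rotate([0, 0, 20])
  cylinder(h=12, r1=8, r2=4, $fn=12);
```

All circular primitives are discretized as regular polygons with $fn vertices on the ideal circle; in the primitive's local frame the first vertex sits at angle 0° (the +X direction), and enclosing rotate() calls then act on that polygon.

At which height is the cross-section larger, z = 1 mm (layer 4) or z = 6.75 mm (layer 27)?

Layer 4 (z = 1): the cone: at t=0.083 of its height the radius interpolates to r₁+(r₂−r₁)t = 7.667, giving a regular 12-gon of that circumradius (area = (12/2)·7.667²·sin(360°/12) = 176.33 mm²); (rotated 20° about Z; rotation is an isometry so areas/perimeters/island counts are preserved). So its area = 176.33 mm². Layer 27 (z = 6.75): the cone contributes a regular 12-gon of circumradius 5.750 (interpolated between r1=8 and r2=4 at t=0.562) (area = (12/2)·5.750²·sin(360°/12) = 99.19 mm²); (rotated 20° about Z; rotation is an isometry so areas/perimeters/island counts are preserved). So its area = 99.19 mm². Layer 4 is larger (176.33 vs 99.19 mm²).

layer 4 (z = 1 mm)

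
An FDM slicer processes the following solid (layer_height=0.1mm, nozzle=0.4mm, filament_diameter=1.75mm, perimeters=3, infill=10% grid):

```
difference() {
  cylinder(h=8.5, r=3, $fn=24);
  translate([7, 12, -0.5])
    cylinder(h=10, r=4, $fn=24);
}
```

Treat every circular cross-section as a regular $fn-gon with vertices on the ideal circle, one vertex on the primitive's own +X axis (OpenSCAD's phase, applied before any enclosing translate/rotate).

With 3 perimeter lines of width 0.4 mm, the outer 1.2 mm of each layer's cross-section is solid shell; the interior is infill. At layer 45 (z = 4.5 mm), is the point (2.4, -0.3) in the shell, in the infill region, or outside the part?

At z = 4.5 mm: the cylinder: section is a regular 24-gon, circumradius r=3; the cylinder at (7, 12): section is a regular 24-gon, circumradius r=4; After the difference (first − rest): starting from the r=3 cylinder, the r=4 cylinder at (7, 12) misses the remaining region (no effect) — 1 connected region. Overall, the cross-section is a single solid region. The nearest boundary edge runs (3.00, 0.00)→(2.90, -0.78); distance from the point to it = 0.56 mm. The point is inside the cross-section, 0.56 mm from the nearest boundary — within the 1.2 mm shell band (3 × 0.4).

shell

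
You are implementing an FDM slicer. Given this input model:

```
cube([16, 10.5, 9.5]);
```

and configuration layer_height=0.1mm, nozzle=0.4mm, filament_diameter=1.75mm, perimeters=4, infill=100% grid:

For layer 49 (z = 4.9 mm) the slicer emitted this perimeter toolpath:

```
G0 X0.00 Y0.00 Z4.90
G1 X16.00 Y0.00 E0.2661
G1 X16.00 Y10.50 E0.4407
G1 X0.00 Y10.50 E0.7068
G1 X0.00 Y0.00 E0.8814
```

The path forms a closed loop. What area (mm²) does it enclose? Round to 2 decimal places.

Apply the shoelace formula to the sequence of (X, Y) vertices; enclosed area = 168.00 mm².

168.00 mm²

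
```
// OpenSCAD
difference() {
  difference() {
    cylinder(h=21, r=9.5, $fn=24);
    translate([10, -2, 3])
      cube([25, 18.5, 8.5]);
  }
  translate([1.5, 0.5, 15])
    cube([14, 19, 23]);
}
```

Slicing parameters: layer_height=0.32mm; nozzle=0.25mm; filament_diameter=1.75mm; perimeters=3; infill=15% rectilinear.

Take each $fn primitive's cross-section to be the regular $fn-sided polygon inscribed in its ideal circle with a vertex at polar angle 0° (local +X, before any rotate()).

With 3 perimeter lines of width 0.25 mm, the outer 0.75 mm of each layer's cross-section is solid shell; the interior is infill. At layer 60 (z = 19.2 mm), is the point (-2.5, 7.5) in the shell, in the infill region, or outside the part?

infill

At z = 19.2 mm: the r=9.5 cylinder gives a regular 24-gon of circumradius 9.5 (constant along its height); the cube at (10, -2) is absent (z outside [3, 11.5]); Taking the first minus the rest: none of the subtracted shapes is present at this height, so the r=9.5 cylinder is unchanged — 1 connected region; the 14×19 cube at (1.5, 0.5) contributes its full rectangle; Taking the first minus the rest: starting from the result so far, the 14×19 cube at (1.5, 0.5) partially overlaps it — only the 51.99 mm² overlap (of its 266.00 mm²) is removed, clipping the outline — 1 connected region. Overall, the cross-section is a single solid region. The nearest boundary edge runs (-4.75, 8.23)→(-2.46, 9.18); distance from the point to it = 1.53 mm. The point is inside the cross-section and 1.53 mm from the nearest boundary — more than the 0.75 mm shell width (3 × 0.25), so it's in the infill interior.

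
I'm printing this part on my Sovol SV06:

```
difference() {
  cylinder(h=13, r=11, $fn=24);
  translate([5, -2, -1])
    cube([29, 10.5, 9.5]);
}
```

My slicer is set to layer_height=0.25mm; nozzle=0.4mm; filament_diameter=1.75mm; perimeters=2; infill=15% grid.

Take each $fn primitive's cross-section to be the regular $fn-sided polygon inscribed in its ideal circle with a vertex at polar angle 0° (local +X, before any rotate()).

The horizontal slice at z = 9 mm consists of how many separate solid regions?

At z = 9 mm: the r=11 cylinder gives a regular 24-gon of circumradius 11 (constant along its height); the cube at (5, -2) is absent (z outside [-1, 8.5]); Taking the first minus the rest: none of the subtracted shapes is present at this height, so the r=11 cylinder is unchanged — 1 connected region. The result has 1 disconnected region.

1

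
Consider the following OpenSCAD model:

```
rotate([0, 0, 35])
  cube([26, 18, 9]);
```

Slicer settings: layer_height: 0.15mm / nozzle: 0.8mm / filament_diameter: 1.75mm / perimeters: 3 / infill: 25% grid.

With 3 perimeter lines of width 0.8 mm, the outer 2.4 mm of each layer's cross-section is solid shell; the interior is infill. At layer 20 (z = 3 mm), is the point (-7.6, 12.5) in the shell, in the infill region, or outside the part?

At z = 3 mm: the cube is present — its section is the full 26×18 rectangle; (rotated 35° about Z; rotation is an isometry so areas/perimeters/island counts are preserved). Overall, the cross-section is a single solid region. Undo the 35° rotation: the query point maps to (0.944, 14.599) in the un-rotated model frame. The nearest boundary edge runs (0.00, 18.00)→(0.00, 0.00); distance from the point to it = 0.94 mm. The point is inside the cross-section, 0.94 mm from the nearest boundary — within the 2.4 mm shell band (3 × 0.8).

shell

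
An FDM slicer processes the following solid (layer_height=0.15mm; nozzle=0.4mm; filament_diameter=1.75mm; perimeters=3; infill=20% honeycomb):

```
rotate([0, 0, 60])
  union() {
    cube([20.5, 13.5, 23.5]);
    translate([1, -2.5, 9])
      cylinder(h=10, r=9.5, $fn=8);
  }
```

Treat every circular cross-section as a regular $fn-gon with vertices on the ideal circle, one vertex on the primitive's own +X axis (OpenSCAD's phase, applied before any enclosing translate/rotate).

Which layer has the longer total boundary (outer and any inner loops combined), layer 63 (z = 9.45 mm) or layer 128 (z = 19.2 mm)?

Layer 63 (z = 9.45): the cube (footprint 20.5×13.5) is included at this height (perimeter 68.00 mm); the cylinder at (1, -2.5): section is a regular 8-gon, circumradius r=9.5 (perimeter = 2·8·9.500·sin(180°/8) = 58.17 mm); Combining (union): the regions partially overlap (shared area 48.15 mm²), so the edge portions inside another operand are dropped and the merged outline is re-measured after clipping — boundary = 97.20 mm; (whole slice rotated 60° about Z — lengths, areas and connectivity unchanged). So its perimeter = 97.20 mm. Layer 128 (z = 19.2): the 20.5×13.5 cube contributes its full rectangle (perimeter 68.00 mm); the cylinder at (1, -2.5) is not intersected at this z (z outside [9, 19]); Combining (union): only the 20.5×13.5 cube is present, so the union is just that shape — boundary = 68.00 mm; (rotated 60° about Z; rotation is an isometry so areas/perimeters/island counts are preserved). So its perimeter = 68.00 mm. Layer 63 is larger (97.20 vs 68.00 mm).

layer 63 (z = 9.45 mm)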